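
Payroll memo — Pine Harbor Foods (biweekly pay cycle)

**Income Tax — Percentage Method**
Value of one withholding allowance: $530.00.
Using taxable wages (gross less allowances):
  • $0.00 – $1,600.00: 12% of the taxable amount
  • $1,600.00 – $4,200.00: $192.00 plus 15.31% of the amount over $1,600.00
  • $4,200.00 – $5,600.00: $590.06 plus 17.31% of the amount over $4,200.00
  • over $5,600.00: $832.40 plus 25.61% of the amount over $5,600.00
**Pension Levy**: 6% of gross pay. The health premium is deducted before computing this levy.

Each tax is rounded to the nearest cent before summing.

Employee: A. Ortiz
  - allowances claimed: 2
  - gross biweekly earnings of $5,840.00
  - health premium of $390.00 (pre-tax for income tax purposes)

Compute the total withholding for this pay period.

Income Tax: taxable = $5,840.00 − $390.00 − 2×$530.00 = $4,390.00
  $590.06 + 17.31% × ($4,390.00 − $4,200.00) = $590.06 + 17.31% × $190.00 = $622.95
Pension Levy: 6% × $5,450.00 = $327.00
Total: $622.95 + $327.00 = $949.95

$949.95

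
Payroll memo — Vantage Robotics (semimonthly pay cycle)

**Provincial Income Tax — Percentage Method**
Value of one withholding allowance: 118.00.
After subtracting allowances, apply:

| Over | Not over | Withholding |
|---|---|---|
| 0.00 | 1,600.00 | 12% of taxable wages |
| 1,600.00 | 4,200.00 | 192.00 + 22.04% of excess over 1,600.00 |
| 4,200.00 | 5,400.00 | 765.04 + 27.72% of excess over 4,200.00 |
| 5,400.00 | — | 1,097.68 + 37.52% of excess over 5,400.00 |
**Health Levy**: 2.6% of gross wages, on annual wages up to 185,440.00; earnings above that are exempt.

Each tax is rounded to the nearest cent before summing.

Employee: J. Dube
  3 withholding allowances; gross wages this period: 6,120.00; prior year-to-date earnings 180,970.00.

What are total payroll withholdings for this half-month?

1,351.22

Provincial Income Tax: taxable = 6,120.00 − 3×118.00 = 5,766.00
  1,097.68 + 37.52% × (5,766.00 − 5,400.00) = 1,097.68 + 37.52% × 366.00 = 1,235.00
Health Levy: cap 185,440.00 − YTD 180,970.00 = 4,470.00 subject; 2.6% × 4,470.00 = 116.22
Total: 1,235.00 + 116.22 = 1,351.22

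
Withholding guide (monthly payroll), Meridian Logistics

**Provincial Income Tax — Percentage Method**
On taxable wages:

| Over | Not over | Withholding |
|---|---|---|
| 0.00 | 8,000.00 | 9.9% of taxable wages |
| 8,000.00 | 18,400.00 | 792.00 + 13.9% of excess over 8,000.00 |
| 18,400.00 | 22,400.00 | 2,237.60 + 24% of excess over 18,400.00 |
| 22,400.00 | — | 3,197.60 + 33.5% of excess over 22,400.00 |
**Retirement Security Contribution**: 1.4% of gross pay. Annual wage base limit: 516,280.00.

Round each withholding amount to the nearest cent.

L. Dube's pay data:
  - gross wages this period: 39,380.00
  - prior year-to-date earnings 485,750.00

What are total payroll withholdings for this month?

Provincial Income Tax: taxable = 39,380.00
  3,197.60 + 33.5% × (39,380.00 − 22,400.00) = 3,197.60 + 33.5% × 16,980.00 = 8,885.90
Retirement Security Contribution: cap 516,280.00 − YTD 485,750.00 = 30,530.00 subject; 1.4% × 30,530.00 = 427.42
Total: 8,885.90 + 427.42 = 9,313.32

9,313.32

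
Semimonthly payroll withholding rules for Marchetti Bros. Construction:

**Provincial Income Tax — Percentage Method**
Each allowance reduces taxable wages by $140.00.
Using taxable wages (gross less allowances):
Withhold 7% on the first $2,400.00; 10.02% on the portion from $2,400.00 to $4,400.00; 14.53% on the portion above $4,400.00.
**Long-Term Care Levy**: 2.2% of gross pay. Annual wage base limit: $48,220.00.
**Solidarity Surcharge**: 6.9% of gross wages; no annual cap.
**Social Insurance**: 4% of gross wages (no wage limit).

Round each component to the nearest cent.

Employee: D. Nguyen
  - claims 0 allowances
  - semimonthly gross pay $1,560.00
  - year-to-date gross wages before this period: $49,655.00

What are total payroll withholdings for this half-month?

Provincial Income Tax: taxable = $1,560.00
  7% × $1,560.00 = $109.20
Long-Term Care Levy: YTD $49,655.00 ≥ cap $48,220.00 → $0.00
Solidarity Surcharge: 6.9% × $1,560.00 = $107.64
Social Insurance: 4% × $1,560.00 = $62.40
Total: $109.20 + $0.00 + $107.64 + $62.40 = $279.24

$279.24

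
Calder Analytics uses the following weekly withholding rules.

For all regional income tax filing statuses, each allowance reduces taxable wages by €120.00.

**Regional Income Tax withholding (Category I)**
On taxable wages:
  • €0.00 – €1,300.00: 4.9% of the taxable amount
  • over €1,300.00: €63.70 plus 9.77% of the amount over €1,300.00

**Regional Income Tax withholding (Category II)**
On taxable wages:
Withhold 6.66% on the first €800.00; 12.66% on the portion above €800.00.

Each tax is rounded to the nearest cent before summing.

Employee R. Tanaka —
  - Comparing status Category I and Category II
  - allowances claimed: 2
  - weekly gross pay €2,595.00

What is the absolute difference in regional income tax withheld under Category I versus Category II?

€83.37

Regional Income Tax (Category I): taxable = €2,595.00 − 2×€120.00 = €2,355.00
  €63.70 + 9.77% × (€2,355.00 − €1,300.00) = €63.70 + 9.77% × €1,055.00 = €166.77
Regional Income Tax (Category II): taxable = €2,595.00 − 2×€120.00 = €2,355.00
  €53.28 + 12.66% × (€2,355.00 − €800.00) = €53.28 + 12.66% × €1,555.00 = €250.14
Difference: |€166.77 − €250.14| = €83.37 (higher under Category II)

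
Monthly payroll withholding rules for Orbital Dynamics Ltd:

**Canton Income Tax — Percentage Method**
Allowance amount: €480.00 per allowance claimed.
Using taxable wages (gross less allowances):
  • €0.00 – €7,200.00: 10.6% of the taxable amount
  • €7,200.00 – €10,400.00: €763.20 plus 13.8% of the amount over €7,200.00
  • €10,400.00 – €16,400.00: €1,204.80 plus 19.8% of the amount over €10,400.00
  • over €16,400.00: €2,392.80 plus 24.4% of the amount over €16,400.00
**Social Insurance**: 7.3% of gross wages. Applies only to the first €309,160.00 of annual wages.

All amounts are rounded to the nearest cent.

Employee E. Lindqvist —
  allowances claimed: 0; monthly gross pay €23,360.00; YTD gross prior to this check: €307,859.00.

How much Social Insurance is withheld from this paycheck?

Social Insurance: cap €309,160.00 − YTD €307,859.00 = €1,301.00 subject; 7.3% × €1,301.00 = €94.97

€94.97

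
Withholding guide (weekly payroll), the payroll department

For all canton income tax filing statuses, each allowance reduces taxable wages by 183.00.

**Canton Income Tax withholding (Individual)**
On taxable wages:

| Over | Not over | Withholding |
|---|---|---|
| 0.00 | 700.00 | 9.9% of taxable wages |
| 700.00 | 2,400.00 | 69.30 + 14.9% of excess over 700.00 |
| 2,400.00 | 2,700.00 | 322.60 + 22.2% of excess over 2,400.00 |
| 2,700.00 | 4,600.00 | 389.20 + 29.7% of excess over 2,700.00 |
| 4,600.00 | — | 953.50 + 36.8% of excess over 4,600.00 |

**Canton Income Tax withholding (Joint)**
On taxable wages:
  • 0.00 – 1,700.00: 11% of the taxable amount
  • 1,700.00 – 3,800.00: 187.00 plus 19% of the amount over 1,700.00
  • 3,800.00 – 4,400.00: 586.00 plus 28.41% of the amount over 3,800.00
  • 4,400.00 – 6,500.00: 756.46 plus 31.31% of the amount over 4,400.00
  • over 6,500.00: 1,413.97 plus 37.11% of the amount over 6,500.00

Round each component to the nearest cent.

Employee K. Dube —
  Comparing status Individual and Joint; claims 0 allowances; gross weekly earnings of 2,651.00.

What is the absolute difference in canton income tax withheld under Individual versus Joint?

10.63

Canton Income Tax (Individual): taxable = 2,651.00
  322.60 + 22.2% × (2,651.00 − 2,400.00) = 322.60 + 22.2% × 251.00 = 378.32
Canton Income Tax (Joint): taxable = 2,651.00
  187.00 + 19% × (2,651.00 − 1,700.00) = 187.00 + 19% × 951.00 = 367.69
Difference: |378.32 − 367.69| = 10.63 (higher under Individual)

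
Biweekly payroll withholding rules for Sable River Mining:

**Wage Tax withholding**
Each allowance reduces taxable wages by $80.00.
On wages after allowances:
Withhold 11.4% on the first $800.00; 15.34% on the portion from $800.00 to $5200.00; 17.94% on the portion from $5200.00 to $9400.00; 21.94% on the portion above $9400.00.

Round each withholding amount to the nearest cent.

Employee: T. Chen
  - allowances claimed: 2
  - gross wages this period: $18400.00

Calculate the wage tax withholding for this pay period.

Wage Tax: taxable = $18400.00 − 2×$80.00 = $18240.00
  $1519.64 + 21.94% × ($18240.00 − $9400.00) = $1519.64 + 21.94% × $8840.00 = $3459.14

$3459.14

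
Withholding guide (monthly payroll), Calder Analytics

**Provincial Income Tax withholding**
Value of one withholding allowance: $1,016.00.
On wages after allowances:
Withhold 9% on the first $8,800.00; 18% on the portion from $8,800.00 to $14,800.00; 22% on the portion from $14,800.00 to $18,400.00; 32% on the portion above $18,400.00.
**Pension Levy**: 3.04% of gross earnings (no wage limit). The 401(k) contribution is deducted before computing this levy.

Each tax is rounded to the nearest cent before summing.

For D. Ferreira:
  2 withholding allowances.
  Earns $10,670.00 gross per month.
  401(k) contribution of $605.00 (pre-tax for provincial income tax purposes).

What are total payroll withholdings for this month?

$1,028.95

Provincial Income Tax: taxable = $10,670.00 − $605.00 − 2×$1,016.00 = $8,033.00
  9% × $8,033.00 = $722.97
Pension Levy: 3.04% × $10,065.00 = $305.98
Total: $722.97 + $305.98 = $1,028.95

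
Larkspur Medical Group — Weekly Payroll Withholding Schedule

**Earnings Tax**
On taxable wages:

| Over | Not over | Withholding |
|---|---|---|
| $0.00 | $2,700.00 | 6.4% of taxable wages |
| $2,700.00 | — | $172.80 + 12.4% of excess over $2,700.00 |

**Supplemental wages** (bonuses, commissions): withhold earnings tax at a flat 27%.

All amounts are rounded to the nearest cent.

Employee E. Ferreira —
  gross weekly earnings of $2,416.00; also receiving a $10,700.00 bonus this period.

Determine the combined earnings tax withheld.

$3,043.62

Earnings Tax: taxable = $2,416.00
  6.4% × $2,416.00 = $154.62
Supplemental (27% flat on bonus): 27% × $10,700.00 = $2,889.00
Total earnings tax: $154.62 + $2,889.00 = $3,043.62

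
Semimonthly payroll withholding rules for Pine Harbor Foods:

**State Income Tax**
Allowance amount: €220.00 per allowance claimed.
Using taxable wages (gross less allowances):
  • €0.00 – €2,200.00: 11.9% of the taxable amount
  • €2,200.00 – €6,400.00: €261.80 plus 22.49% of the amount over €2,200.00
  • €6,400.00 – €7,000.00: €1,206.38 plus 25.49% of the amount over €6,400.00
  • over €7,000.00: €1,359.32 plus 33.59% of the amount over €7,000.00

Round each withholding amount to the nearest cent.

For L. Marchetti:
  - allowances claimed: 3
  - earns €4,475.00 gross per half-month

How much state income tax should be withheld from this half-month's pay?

€625.01

State Income Tax: taxable = €4,475.00 − 3×€220.00 = €3,815.00
  €261.80 + 22.49% × (€3,815.00 − €2,200.00) = €261.80 + 22.49% × €1,615.00 = €625.01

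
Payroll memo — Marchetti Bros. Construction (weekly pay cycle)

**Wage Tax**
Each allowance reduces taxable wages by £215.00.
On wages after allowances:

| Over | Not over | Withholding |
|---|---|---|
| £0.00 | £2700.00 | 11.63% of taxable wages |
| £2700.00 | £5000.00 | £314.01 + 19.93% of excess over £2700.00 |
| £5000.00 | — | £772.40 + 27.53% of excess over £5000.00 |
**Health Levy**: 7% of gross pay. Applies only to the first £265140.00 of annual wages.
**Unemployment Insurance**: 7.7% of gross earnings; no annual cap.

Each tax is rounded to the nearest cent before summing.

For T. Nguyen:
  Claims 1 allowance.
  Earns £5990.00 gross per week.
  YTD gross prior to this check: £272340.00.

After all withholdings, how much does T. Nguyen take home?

£4543.01

Wage Tax: taxable = £5990.00 − 1×£215.00 = £5775.00
  £772.40 + 27.53% × (£5775.00 − £5000.00) = £772.40 + 27.53% × £775.00 = £985.76
Health Levy: YTD £272340.00 ≥ cap £265140.00 → £0.00
Unemployment Insurance: 7.7% × £5990.00 = £461.23
Total withheld: £985.76 + £0.00 + £461.23 = £1446.99
Net pay: £5990.00 − £1446.99 = £4543.01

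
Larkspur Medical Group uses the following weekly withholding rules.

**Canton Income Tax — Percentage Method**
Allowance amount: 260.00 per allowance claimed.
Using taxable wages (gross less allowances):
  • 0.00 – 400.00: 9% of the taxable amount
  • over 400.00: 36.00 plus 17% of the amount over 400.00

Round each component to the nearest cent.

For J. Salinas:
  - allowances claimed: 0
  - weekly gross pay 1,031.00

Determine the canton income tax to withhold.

Canton Income Tax: taxable = 1,031.00
  36.00 + 17% × (1,031.00 − 400.00) = 36.00 + 17% × 631.00 = 143.27

143.27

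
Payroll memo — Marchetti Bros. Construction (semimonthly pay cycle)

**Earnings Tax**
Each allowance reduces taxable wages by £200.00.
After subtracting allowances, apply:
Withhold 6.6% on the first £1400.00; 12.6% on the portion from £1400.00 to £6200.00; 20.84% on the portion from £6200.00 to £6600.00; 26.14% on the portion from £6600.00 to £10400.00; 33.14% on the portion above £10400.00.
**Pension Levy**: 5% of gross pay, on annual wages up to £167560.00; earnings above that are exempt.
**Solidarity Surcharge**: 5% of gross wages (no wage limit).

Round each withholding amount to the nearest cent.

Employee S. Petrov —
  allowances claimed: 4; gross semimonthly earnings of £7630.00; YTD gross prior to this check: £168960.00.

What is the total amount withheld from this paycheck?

£1222.18

Earnings Tax: taxable = £7630.00 − 4×£200.00 = £6830.00
  £780.56 + 26.14% × (£6830.00 − £6600.00) = £780.56 + 26.14% × £230.00 = £840.68
Pension Levy: YTD £168960.00 ≥ cap £167560.00 → £0.00
Solidarity Surcharge: 5% × £7630.00 = £381.50
Total: £840.68 + £0.00 + £381.50 = £1222.18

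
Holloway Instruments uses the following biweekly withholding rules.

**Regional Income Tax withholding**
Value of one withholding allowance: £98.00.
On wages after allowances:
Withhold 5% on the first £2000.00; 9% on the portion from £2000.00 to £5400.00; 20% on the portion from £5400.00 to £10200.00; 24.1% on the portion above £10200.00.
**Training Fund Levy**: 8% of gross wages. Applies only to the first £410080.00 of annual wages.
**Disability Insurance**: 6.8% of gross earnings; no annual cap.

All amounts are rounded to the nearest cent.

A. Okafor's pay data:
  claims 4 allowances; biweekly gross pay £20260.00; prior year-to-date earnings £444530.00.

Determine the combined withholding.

Regional Income Tax: taxable = £20260.00 − 4×£98.00 = £19868.00
  £1366.00 + 24.1% × (£19868.00 − £10200.00) = £1366.00 + 24.1% × £9668.00 = £3695.99
Training Fund Levy: YTD £444530.00 ≥ cap £410080.00 → £0.00
Disability Insurance: 6.8% × £20260.00 = £1377.68
Total: £3695.99 + £0.00 + £1377.68 = £5073.67

£5073.67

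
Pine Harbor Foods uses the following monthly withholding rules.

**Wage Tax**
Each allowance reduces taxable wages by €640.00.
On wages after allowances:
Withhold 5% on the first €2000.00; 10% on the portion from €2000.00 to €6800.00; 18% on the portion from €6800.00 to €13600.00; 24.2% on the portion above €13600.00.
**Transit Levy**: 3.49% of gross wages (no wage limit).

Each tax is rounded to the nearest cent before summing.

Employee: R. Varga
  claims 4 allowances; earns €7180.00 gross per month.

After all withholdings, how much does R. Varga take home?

Wage Tax: taxable = €7180.00 − 4×€640.00 = €4620.00
  €100.00 + 10% × (€4620.00 − €2000.00) = €100.00 + 10% × €2620.00 = €362.00
Transit Levy: 3.49% × €7180.00 = €250.58
Total withheld: €362.00 + €250.58 = €612.58
Net pay: €7180.00 − €612.58 = €6567.42

€6567.42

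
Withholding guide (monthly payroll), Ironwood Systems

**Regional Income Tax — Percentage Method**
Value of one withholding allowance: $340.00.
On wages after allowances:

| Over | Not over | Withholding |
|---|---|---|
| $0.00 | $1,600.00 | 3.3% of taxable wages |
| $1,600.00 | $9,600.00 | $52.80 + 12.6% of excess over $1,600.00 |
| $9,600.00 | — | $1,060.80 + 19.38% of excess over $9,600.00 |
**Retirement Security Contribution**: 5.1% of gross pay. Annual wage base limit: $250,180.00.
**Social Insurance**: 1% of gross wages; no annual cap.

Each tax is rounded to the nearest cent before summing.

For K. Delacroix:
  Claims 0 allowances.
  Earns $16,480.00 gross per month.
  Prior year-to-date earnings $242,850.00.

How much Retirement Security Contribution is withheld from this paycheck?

$373.83

Retirement Security Contribution: cap $250,180.00 − YTD $242,850.00 = $7,330.00 subject; 5.1% × $7,330.00 = $373.83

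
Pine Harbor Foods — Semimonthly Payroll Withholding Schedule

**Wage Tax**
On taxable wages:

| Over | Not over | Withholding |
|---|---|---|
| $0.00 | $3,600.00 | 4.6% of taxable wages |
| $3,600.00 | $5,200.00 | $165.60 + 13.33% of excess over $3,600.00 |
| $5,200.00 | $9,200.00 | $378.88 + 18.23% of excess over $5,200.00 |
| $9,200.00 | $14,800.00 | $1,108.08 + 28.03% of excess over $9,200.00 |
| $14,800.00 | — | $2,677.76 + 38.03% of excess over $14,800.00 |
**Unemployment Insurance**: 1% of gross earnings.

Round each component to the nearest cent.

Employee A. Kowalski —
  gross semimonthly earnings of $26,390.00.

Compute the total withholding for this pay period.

$7,349.34

Wage Tax: taxable = $26,390.00
  $2,677.76 + 38.03% × ($26,390.00 − $14,800.00) = $2,677.76 + 38.03% × $11,590.00 = $7,085.44
Unemployment Insurance: 1% × $26,390.00 = $263.90
Total: $7,085.44 + $263.90 = $7,349.34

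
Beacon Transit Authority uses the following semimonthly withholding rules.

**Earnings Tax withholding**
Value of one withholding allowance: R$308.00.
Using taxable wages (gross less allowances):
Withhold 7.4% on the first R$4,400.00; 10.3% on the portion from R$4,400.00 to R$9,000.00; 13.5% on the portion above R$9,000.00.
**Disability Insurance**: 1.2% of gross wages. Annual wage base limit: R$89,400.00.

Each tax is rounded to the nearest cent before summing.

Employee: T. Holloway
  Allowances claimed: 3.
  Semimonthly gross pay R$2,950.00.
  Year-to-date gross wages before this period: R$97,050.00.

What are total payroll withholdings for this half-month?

R$149.92

Earnings Tax: taxable = R$2,950.00 − 3×R$308.00 = R$2,026.00
  7.4% × R$2,026.00 = R$149.92
Disability Insurance: YTD R$97,050.00 ≥ cap R$89,400.00 → R$0.00
Total: R$149.92 + R$0.00 = R$149.92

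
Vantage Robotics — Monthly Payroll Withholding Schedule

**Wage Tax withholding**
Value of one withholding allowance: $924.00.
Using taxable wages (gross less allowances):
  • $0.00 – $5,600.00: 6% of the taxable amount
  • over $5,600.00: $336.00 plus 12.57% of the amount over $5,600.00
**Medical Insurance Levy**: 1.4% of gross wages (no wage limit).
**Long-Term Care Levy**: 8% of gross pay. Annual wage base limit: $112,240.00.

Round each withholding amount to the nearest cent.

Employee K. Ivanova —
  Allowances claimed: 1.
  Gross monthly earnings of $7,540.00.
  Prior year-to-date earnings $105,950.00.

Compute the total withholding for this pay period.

Wage Tax: taxable = $7,540.00 − 1×$924.00 = $6,616.00
  $336.00 + 12.57% × ($6,616.00 − $5,600.00) = $336.00 + 12.57% × $1,016.00 = $463.71
Medical Insurance Levy: 1.4% × $7,540.00 = $105.56
Long-Term Care Levy: cap $112,240.00 − YTD $105,950.00 = $6,290.00 subject; 8% × $6,290.00 = $503.20
Total: $463.71 + $105.56 + $503.20 = $1,072.47

$1,072.47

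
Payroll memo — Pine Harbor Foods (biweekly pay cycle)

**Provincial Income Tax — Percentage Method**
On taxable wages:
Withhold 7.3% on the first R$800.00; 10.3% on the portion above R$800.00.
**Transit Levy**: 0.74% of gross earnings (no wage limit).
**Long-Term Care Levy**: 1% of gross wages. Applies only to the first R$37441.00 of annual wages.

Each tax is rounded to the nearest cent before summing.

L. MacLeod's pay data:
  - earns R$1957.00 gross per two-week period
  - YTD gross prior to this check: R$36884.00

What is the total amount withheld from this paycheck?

Provincial Income Tax: taxable = R$1957.00
  R$58.40 + 10.3% × (R$1957.00 − R$800.00) = R$58.40 + 10.3% × R$1157.00 = R$177.57
Transit Levy: 0.74% × R$1957.00 = R$14.48
Long-Term Care Levy: cap R$37441.00 − YTD R$36884.00 = R$557.00 subject; 1% × R$557.00 = R$5.57
Total: R$177.57 + R$14.48 + R$5.57 = R$197.62

R$197.62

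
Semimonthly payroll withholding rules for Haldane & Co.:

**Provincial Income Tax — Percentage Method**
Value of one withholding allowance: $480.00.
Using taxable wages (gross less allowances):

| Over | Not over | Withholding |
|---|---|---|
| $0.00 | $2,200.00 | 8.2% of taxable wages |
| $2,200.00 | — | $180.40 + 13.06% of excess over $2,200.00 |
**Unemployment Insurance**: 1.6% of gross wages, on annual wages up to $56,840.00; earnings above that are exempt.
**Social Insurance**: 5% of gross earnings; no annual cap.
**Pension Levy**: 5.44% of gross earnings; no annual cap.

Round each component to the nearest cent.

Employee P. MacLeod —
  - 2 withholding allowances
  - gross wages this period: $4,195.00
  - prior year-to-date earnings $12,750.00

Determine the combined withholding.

$820.65

Provincial Income Tax: taxable = $4,195.00 − 2×$480.00 = $3,235.00
  $180.40 + 13.06% × ($3,235.00 − $2,200.00) = $180.40 + 13.06% × $1,035.00 = $315.57
Unemployment Insurance: 1.6% × $4,195.00 = $67.12
Social Insurance: 5% × $4,195.00 = $209.75
Pension Levy: 5.44% × $4,195.00 = $228.21
Total: $315.57 + $67.12 + $209.75 + $228.21 = $820.65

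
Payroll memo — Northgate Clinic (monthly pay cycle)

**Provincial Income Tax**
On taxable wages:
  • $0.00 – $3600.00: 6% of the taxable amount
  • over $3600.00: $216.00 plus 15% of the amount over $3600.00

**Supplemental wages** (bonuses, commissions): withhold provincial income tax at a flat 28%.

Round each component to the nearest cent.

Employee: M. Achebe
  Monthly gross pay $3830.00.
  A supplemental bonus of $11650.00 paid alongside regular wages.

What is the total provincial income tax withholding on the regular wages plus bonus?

Provincial Income Tax: taxable = $3830.00
  $216.00 + 15% × ($3830.00 − $3600.00) = $216.00 + 15% × $230.00 = $250.50
Supplemental (28% flat on bonus): 28% × $11650.00 = $3262.00
Total provincial income tax: $250.50 + $3262.00 = $3512.50

$3512.50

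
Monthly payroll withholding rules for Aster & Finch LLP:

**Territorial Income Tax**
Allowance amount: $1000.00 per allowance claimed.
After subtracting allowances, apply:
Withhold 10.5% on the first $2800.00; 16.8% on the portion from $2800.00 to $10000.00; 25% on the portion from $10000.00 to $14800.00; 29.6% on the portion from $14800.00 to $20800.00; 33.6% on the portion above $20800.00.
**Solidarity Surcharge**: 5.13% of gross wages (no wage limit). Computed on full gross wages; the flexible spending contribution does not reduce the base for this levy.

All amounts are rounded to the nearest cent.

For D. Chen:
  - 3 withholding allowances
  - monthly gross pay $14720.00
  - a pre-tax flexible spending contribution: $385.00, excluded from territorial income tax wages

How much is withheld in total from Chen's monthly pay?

$2592.49

Territorial Income Tax: taxable = $14720.00 − $385.00 − 3×$1000.00 = $11335.00
  $1503.60 + 25% × ($11335.00 − $10000.00) = $1503.60 + 25% × $1335.00 = $1837.35
Solidarity Surcharge: 5.13% × $14720.00 = $755.14
Total: $1837.35 + $755.14 = $2592.49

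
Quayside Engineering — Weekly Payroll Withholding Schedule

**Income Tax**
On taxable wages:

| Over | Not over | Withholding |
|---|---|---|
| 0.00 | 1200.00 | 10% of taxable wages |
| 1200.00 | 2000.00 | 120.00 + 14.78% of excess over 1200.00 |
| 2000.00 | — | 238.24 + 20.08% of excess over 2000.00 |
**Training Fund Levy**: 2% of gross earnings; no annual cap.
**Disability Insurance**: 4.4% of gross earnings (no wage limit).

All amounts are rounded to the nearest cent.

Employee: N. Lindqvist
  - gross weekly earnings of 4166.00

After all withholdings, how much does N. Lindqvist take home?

Income Tax: taxable = 4166.00
  238.24 + 20.08% × (4166.00 − 2000.00) = 238.24 + 20.08% × 2166.00 = 673.17
Training Fund Levy: 2% × 4166.00 = 83.32
Disability Insurance: 4.4% × 4166.00 = 183.30
Total withheld: 673.17 + 83.32 + 183.30 = 939.79
Net pay: 4166.00 − 939.79 = 3226.21

3226.21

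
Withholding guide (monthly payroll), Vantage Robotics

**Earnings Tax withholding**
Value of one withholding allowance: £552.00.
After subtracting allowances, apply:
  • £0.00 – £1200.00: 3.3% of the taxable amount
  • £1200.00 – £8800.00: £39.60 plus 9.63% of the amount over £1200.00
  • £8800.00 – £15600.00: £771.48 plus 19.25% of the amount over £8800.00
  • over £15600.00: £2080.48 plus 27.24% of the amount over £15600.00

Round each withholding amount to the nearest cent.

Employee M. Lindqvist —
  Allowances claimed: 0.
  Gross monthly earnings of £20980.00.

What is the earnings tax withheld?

£3545.99

Earnings Tax: taxable = £20980.00
  £2080.48 + 27.24% × (£20980.00 − £15600.00) = £2080.48 + 27.24% × £5380.00 = £3545.99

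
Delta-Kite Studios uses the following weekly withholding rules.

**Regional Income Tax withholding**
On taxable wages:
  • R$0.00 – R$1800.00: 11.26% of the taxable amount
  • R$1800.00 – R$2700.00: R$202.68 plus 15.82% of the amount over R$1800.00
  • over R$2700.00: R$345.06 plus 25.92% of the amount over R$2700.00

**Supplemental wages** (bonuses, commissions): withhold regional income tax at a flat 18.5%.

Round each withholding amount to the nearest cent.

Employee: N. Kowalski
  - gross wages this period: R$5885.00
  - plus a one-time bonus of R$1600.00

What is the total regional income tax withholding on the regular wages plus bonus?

R$1466.61

Regional Income Tax: taxable = R$5885.00
  R$345.06 + 25.92% × (R$5885.00 − R$2700.00) = R$345.06 + 25.92% × R$3185.00 = R$1170.61
Supplemental (18.5% flat on bonus): 18.5% × R$1600.00 = R$296.00
Total regional income tax: R$1170.61 + R$296.00 = R$1466.61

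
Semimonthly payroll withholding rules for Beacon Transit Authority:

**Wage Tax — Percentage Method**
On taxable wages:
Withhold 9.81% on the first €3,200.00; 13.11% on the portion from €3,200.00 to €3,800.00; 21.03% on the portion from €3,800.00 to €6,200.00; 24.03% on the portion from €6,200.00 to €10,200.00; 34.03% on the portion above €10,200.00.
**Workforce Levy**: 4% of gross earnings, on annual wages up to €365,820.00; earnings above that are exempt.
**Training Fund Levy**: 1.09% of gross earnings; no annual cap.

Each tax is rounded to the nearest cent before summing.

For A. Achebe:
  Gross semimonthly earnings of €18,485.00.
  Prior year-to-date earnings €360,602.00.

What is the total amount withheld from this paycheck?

€5,088.10

Wage Tax: taxable = €18,485.00
  €1,858.50 + 34.03% × (€18,485.00 − €10,200.00) = €1,858.50 + 34.03% × €8,285.00 = €4,677.89
Workforce Levy: cap €365,820.00 − YTD €360,602.00 = €5,218.00 subject; 4% × €5,218.00 = €208.72
Training Fund Levy: 1.09% × €18,485.00 = €201.49
Total: €4,677.89 + €208.72 + €201.49 = €5,088.10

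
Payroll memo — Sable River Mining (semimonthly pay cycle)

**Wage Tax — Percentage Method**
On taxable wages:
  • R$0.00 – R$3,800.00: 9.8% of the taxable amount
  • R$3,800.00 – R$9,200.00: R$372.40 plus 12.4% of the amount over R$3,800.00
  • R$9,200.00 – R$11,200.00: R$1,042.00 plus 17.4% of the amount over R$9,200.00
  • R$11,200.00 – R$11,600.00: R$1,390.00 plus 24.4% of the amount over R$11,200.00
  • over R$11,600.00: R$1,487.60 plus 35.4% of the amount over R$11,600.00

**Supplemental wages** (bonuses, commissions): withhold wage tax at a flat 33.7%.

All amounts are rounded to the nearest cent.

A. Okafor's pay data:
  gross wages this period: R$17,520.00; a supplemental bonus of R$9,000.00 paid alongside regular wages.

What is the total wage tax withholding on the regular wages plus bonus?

R$6,616.28

Wage Tax: taxable = R$17,520.00
  R$1,487.60 + 35.4% × (R$17,520.00 − R$11,600.00) = R$1,487.60 + 35.4% × R$5,920.00 = R$3,583.28
Supplemental (33.7% flat on bonus): 33.7% × R$9,000.00 = R$3,033.00
Total wage tax: R$3,583.28 + R$3,033.00 = R$6,616.28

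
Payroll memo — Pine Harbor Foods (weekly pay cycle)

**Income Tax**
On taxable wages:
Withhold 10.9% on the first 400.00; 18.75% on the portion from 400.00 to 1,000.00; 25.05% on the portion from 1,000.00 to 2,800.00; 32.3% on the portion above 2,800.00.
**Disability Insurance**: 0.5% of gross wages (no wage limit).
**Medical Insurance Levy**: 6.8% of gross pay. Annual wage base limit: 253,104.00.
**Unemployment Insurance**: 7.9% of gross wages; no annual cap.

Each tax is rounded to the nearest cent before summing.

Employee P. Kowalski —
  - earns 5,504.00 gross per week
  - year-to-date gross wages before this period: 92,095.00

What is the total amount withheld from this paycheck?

2,317.00

Income Tax: taxable = 5,504.00
  607.00 + 32.3% × (5,504.00 − 2,800.00) = 607.00 + 32.3% × 2,704.00 = 1,480.39
Disability Insurance: 0.5% × 5,504.00 = 27.52
Medical Insurance Levy: 6.8% × 5,504.00 = 374.27
Unemployment Insurance: 7.9% × 5,504.00 = 434.82
Total: 1,480.39 + 27.52 + 374.27 + 434.82 = 2,317.00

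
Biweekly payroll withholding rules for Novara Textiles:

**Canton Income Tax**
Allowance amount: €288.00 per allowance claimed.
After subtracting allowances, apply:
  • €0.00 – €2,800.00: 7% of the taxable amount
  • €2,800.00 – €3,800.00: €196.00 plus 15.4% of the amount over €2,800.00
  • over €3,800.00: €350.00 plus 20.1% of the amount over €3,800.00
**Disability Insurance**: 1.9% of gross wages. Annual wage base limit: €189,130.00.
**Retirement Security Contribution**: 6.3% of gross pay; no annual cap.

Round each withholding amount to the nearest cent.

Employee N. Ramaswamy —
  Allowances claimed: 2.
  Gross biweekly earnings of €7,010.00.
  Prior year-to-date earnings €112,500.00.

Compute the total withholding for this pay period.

Canton Income Tax: taxable = €7,010.00 − 2×€288.00 = €6,434.00
  €350.00 + 20.1% × (€6,434.00 − €3,800.00) = €350.00 + 20.1% × €2,634.00 = €879.43
Disability Insurance: 1.9% × €7,010.00 = €133.19
Retirement Security Contribution: 6.3% × €7,010.00 = €441.63
Total: €879.43 + €133.19 + €441.63 = €1,454.25

€1,454.25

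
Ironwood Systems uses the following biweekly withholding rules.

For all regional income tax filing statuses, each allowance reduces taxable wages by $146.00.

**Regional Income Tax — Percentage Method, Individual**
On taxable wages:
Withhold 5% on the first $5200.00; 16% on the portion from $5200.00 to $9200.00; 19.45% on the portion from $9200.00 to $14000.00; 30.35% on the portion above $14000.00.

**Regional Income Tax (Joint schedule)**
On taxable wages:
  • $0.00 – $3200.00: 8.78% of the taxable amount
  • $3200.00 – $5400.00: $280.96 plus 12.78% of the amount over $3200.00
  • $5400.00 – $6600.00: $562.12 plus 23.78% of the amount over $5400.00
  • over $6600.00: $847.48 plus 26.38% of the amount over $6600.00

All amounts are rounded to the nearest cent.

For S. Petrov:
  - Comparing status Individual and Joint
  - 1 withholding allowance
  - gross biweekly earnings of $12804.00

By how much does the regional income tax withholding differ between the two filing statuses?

$873.00

Regional Income Tax (Individual): taxable = $12804.00 − 1×$146.00 = $12658.00
  $900.00 + 19.45% × ($12658.00 − $9200.00) = $900.00 + 19.45% × $3458.00 = $1572.58
Regional Income Tax (Joint): taxable = $12804.00 − 1×$146.00 = $12658.00
  $847.48 + 26.38% × ($12658.00 − $6600.00) = $847.48 + 26.38% × $6058.00 = $2445.58
Difference: |$1572.58 − $2445.58| = $873.00 (higher under Joint)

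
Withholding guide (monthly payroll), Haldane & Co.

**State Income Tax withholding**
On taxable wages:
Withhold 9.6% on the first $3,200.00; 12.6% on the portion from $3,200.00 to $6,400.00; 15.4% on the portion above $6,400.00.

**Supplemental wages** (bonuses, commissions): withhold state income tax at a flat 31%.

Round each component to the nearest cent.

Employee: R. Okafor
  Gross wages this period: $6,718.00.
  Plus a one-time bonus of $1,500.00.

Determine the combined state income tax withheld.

$1,224.37

State Income Tax: taxable = $6,718.00
  $710.40 + 15.4% × ($6,718.00 − $6,400.00) = $710.40 + 15.4% × $318.00 = $759.37
Supplemental (31% flat on bonus): 31% × $1,500.00 = $465.00
Total state income tax: $759.37 + $465.00 = $1,224.37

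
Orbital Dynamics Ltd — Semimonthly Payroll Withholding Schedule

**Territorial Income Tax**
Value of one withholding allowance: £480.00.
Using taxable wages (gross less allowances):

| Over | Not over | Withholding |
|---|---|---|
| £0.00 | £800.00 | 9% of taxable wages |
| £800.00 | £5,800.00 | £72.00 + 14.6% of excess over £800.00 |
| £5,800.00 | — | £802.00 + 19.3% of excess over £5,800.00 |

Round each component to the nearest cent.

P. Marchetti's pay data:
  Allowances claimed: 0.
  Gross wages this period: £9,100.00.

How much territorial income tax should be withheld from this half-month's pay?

Territorial Income Tax: taxable = £9,100.00
  £802.00 + 19.3% × (£9,100.00 − £5,800.00) = £802.00 + 19.3% × £3,300.00 = £1,438.90

£1,438.90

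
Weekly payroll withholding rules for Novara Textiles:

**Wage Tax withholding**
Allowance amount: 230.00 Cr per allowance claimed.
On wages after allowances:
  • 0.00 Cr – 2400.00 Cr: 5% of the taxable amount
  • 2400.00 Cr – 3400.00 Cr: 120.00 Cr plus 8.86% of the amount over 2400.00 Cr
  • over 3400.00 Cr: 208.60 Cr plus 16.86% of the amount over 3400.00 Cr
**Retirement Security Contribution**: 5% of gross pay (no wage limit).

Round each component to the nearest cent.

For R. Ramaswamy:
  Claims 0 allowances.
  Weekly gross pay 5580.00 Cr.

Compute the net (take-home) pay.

4724.85 Cr

Wage Tax: taxable = 5580.00 Cr
  208.60 Cr + 16.86% × (5580.00 Cr − 3400.00 Cr) = 208.60 Cr + 16.86% × 2180.00 Cr = 576.15 Cr
Retirement Security Contribution: 5% × 5580.00 Cr = 279.00 Cr
Total withheld: 576.15 Cr + 279.00 Cr = 855.15 Cr
Net pay: 5580.00 Cr − 855.15 Cr = 4724.85 Cr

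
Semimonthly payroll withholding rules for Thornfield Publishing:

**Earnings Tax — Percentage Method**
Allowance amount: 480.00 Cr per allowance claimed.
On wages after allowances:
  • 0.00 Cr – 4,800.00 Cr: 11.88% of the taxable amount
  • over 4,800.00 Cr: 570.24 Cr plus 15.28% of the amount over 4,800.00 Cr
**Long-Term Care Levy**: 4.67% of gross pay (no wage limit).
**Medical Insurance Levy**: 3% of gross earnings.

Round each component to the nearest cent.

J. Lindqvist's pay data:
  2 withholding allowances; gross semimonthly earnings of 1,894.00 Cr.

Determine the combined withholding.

256.23 Cr

Earnings Tax: taxable = 1,894.00 Cr − 2×480.00 Cr = 934.00 Cr
  11.88% × 934.00 Cr = 110.96 Cr
Long-Term Care Levy: 4.67% × 1,894.00 Cr = 88.45 Cr
Medical Insurance Levy: 3% × 1,894.00 Cr = 56.82 Cr
Total: 110.96 Cr + 88.45 Cr + 56.82 Cr = 256.23 Cr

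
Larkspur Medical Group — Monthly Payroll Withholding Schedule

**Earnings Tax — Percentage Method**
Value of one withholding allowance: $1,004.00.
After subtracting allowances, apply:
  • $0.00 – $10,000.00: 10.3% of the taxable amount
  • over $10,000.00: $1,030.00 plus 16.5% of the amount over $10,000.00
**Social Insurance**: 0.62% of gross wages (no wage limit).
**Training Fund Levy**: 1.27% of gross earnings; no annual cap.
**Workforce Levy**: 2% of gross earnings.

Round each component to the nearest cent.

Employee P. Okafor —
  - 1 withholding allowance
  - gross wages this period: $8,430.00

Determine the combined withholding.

$1,092.81

Earnings Tax: taxable = $8,430.00 − 1×$1,004.00 = $7,426.00
  10.3% × $7,426.00 = $764.88
Social Insurance: 0.62% × $8,430.00 = $52.27
Training Fund Levy: 1.27% × $8,430.00 = $107.06
Workforce Levy: 2% × $8,430.00 = $168.60
Total: $764.88 + $52.27 + $107.06 + $168.60 = $1,092.81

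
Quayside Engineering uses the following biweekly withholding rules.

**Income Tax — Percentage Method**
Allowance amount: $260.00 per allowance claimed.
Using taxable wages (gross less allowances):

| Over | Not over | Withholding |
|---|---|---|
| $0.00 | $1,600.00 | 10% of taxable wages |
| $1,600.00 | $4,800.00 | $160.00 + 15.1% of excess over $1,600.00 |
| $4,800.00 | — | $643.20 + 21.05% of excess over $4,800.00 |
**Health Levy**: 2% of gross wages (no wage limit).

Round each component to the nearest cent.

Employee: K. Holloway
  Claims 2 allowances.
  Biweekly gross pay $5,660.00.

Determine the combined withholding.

Income Tax: taxable = $5,660.00 − 2×$260.00 = $5,140.00
  $643.20 + 21.05% × ($5,140.00 − $4,800.00) = $643.20 + 21.05% × $340.00 = $714.77
Health Levy: 2% × $5,660.00 = $113.20
Total: $714.77 + $113.20 = $827.97

$827.97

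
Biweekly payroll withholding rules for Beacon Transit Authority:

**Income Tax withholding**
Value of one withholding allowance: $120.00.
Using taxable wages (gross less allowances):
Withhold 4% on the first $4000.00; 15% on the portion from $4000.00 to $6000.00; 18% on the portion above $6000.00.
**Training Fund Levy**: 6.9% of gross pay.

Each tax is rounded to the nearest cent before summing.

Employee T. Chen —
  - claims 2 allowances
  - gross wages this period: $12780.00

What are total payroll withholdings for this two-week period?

$2519.02

Income Tax: taxable = $12780.00 − 2×$120.00 = $12540.00
  $460.00 + 18% × ($12540.00 − $6000.00) = $460.00 + 18% × $6540.00 = $1637.20
Training Fund Levy: 6.9% × $12780.00 = $881.82
Total: $1637.20 + $881.82 = $2519.02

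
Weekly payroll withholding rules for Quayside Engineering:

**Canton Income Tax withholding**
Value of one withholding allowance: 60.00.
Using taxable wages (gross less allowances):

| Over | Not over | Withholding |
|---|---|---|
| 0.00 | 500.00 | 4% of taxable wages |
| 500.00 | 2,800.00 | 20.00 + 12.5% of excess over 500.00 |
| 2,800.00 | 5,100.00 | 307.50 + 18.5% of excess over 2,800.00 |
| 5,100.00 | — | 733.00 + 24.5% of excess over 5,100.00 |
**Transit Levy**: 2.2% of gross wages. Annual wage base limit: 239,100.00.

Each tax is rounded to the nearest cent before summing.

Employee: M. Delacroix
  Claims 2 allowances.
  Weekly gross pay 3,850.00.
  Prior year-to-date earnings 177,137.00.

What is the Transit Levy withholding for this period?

84.70

Transit Levy: 2.2% × 3,850.00 = 84.70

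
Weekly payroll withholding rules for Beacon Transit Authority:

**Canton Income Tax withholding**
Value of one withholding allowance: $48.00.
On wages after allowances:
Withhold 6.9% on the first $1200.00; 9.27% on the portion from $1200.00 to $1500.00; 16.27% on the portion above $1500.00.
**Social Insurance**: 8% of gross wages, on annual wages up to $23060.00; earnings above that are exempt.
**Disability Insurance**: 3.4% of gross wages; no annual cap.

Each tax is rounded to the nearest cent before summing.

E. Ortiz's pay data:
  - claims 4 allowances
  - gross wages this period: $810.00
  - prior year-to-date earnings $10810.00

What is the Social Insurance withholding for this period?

$64.80

Social Insurance: 8% × $810.00 = $64.80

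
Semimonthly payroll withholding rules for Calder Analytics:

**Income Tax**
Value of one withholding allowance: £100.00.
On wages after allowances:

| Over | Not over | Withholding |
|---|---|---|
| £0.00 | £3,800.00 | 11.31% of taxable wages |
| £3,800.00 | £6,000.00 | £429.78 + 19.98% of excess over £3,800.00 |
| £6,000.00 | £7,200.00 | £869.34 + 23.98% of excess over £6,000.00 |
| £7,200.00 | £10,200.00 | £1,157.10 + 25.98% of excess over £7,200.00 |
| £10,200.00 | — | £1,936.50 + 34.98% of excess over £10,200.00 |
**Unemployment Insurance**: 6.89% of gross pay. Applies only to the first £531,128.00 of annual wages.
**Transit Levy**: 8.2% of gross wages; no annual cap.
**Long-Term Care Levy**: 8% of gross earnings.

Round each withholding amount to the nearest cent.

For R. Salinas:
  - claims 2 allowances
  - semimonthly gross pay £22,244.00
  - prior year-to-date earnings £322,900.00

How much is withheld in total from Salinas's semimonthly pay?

£11,215.67

Income Tax: taxable = £22,244.00 − 2×£100.00 = £22,044.00
  £1,936.50 + 34.98% × (£22,044.00 − £10,200.00) = £1,936.50 + 34.98% × £11,844.00 = £6,079.53
Unemployment Insurance: 6.89% × £22,244.00 = £1,532.61
Transit Levy: 8.2% × £22,244.00 = £1,824.01
Long-Term Care Levy: 8% × £22,244.00 = £1,779.52
Total: £6,079.53 + £1,532.61 + £1,824.01 + £1,779.52 = £11,215.67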